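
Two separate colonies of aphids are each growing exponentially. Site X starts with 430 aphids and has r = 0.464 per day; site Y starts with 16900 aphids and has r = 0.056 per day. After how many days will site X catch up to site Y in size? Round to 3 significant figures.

9.00 days

Set 430·e^(0.464t) = 16900·e^(0.056t).
e^((0.464 − 0.056)t) = 16900/430 → e^(0.408·t) = 39.302.
0.408·t = ln(39.302) = 3.6713, so t = 3.6713/0.408 = 8.9982.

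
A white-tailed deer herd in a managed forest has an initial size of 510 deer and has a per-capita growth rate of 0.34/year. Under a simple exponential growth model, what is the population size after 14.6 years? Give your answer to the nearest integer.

N(t) = N₀·e^(rt) = 510 × e^(0.34×14.6) = 510 × e^4.964.
e^4.964 ≈ 143.17, so N ≈ 510 × 143.17 = 73014.3.

73014 deer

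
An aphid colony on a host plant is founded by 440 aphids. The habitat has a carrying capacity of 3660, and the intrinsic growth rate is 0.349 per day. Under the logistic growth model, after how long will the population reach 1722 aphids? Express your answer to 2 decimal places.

A = (K − N₀)/N₀ = (3660 − 440)/440 = 7.3182.
Solve 3660/(1 + 7.3182·e^(−0.349t)) = 1722: 1 + 7.3182·e^(−0.349t) = 2.1254, so e^(−0.349t) = 0.153786.
−0.349·t = ln(0.153786) = -1.8722, so t = 1.8722/0.349 = 5.3644.

5.36 days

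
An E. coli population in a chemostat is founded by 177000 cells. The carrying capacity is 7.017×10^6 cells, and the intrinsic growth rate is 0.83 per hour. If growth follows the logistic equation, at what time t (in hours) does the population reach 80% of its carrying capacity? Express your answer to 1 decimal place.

A = (K − N₀)/N₀ = (7.017×10^6 − 177000)/177000 = 38.644.
Solve 7.017×10^6/(1 + 38.644·e^(−0.83t)) = 5.6136×10^6: 1 + 38.644·e^(−0.83t) = 1.25, so e^(−0.83t) = 0.0064693.
−0.83·t = ln(0.0064693) = -5.0407, so t = 5.0407/0.83 = 6.0731.

6.1 hours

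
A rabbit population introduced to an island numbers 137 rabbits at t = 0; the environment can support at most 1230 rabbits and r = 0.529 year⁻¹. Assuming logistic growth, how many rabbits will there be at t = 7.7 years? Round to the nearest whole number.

1083 rabbits

A = (K − N₀)/N₀ = (1230 − 137)/137 = 7.9781.
N(t) = K/(1 + A·e^(−rt)) = 1230/(1 + 7.9781×e^(−0.529×7.7)).
e^(−4.073) = 0.017021; denominator = 1 + 7.9781×0.017021 = 1.1358.
N = 1230/1.1358 = 1082.94.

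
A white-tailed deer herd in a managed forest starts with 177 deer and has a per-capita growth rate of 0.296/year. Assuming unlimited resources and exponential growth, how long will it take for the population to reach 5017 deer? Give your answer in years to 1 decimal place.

Set N₀·e^(rt) = 5017: e^(0.296·t) = 5017/177 = 28.345.
0.296·t = ln(28.345) = 3.3444, so t = 3.3444/0.296 = 11.299.

11.3 years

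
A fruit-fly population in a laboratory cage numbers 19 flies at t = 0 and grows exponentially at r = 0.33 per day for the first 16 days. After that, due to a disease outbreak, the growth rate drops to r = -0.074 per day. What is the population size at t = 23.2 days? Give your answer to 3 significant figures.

Phase 1: N(16) = 19·e^(0.33×16) = 19·e^5.28 = 3731.03.
Phase 2 runs for 23.2 − 16 = 7.2 days at r = -0.074.
N(23.2) = 3731.03·e^(-0.074×7.2) = 3731.03·e^-0.5328 = 2189.96.

2190 flies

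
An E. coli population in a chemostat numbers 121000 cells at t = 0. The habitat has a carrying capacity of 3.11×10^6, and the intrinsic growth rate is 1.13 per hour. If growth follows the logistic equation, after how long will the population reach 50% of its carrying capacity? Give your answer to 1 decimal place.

2.8 hours

A = (K − N₀)/N₀ = (3.11×10^6 − 121000)/121000 = 24.702.
Solve 3.11×10^6/(1 + 24.702·e^(−1.13t)) = 1.555×10^6: 1 + 24.702·e^(−1.13t) = 2, so e^(−1.13t) = 0.0404818.
−1.13·t = ln(0.0404818) = -3.2069, so t = 3.2069/1.13 = 2.838.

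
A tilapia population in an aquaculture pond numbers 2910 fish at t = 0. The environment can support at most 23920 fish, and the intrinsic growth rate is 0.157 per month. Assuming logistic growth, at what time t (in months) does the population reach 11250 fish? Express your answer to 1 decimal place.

A = (K − N₀)/N₀ = (23920 − 2910)/2910 = 7.2199.
Solve 23920/(1 + 7.2199·e^(−0.157t)) = 11250: 1 + 7.2199·e^(−0.157t) = 2.1262, so e^(−0.157t) = 0.155988.
−0.157·t = ln(0.155988) = -1.858, so t = 1.858/0.157 = 11.834.

11.8 months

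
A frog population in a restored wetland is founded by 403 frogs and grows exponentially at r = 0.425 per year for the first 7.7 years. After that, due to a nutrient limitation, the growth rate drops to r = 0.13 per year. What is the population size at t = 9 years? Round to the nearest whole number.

Phase 1: N(7.7) = 403·e^(0.425×7.7) = 403·e^3.272 = 10630.
Phase 2 runs for 9 − 7.7 = 1.3 years at r = 0.13.
N(9) = 10630·e^(0.13×1.3) = 10630·e^0.169 = 12587.2.

12587 frogs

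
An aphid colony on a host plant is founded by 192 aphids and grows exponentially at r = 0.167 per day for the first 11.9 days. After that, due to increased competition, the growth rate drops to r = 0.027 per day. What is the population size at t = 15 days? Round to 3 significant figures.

1520 aphids

Phase 1: N(11.9) = 192·e^(0.167×11.9) = 192·e^1.987 = 1400.8.
Phase 2 runs for 15 − 11.9 = 3.1 days at r = 0.027.
N(15) = 1400.8·e^(0.027×3.1) = 1400.8·e^0.0837 = 1523.09.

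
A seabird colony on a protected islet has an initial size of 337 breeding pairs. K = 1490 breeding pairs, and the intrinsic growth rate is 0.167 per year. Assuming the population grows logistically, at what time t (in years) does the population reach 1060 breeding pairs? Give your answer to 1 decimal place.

12.8 years

A = (K − N₀)/N₀ = (1490 − 337)/337 = 3.4214.
Solve 1490/(1 + 3.4214·e^(−0.167t)) = 1060: 1 + 3.4214·e^(−0.167t) = 1.4057, so e^(−0.167t) = 0.118567.
−0.167·t = ln(0.118567) = -2.1323, so t = 2.1323/0.167 = 12.768.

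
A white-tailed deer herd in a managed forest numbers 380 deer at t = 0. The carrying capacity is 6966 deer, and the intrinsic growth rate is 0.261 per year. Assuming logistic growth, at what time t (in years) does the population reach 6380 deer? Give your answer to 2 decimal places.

20.08 years

A = (K − N₀)/N₀ = (6966 − 380)/380 = 17.332.
Solve 6966/(1 + 17.332·e^(−0.261t)) = 6380: 1 + 17.332·e^(−0.261t) = 1.0918, so e^(−0.261t) = 0.00529955.
−0.261·t = ln(0.00529955) = -5.2401, so t = 5.2401/0.261 = 20.077.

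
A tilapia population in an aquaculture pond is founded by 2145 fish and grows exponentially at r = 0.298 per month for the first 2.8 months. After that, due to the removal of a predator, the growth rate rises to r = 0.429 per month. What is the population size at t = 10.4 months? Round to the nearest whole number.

128759 fish

Phase 1: N(2.8) = 2145·e^(0.298×2.8) = 2145·e^0.8344 = 4940.86.
Phase 2 runs for 10.4 − 2.8 = 7.6 months at r = 0.429.
N(10.4) = 4940.86·e^(0.429×7.6) = 4940.86·e^3.26 = 128759.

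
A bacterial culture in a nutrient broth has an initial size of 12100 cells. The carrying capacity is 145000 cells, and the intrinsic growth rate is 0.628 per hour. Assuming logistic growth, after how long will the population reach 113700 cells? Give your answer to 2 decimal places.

A = (K − N₀)/N₀ = (145000 − 12100)/12100 = 10.983.
Solve 145000/(1 + 10.983·e^(−0.628t)) = 113700: 1 + 10.983·e^(−0.628t) = 1.2753, so e^(−0.628t) = 0.0250636.
−0.628·t = ln(0.0250636) = -3.6863, so t = 3.6863/0.628 = 5.87.

5.87 hours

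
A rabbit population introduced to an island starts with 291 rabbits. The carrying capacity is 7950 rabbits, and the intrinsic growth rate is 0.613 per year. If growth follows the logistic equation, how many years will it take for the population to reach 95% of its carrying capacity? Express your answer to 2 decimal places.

A = (K − N₀)/N₀ = (7950 − 291)/291 = 26.32.
Solve 7950/(1 + 26.32·e^(−0.613t)) = 7552.5: 1 + 26.32·e^(−0.613t) = 1.0526, so e^(−0.613t) = 0.00199971.
−0.613·t = ln(0.00199971) = -6.2148, so t = 6.2148/0.613 = 10.138.

10.14 years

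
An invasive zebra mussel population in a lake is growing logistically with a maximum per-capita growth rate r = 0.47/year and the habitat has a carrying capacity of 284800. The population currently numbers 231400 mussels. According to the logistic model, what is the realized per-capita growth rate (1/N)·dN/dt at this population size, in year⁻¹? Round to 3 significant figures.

(1/N)·dN/dt = r(1 − N/K) = 0.47 × (1 − 231400/284800).
= 0.47 × 0.1875 = 0.088125.

0.0881 per year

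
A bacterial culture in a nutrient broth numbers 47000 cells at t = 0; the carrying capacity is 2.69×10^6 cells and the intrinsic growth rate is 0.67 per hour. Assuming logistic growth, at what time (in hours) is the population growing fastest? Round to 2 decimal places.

6.01 hours

Logistic growth is fastest at N = K/2 = 1.345×10^6.
A = (K − N₀)/N₀ = 56.234. Set K/(1 + A·e^(−rt)) = K/2 → A·e^(−rt) = 1.
e^(−0.67t) = 1/56.234 = 0.0177828, so t = ln(56.234)/0.67 = 4.0295/0.67 = 6.0142.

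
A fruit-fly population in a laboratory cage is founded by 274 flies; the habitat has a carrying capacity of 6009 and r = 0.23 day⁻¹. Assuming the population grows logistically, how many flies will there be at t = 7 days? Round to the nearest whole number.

A = (K − N₀)/N₀ = (6009 − 274)/274 = 20.931.
N(t) = K/(1 + A·e^(−rt)) = 6009/(1 + 20.931×e^(−0.23×7)).
e^(−1.61) = 0.19989; denominator = 1 + 20.931×0.19989 = 5.1838.
N = 6009/5.1838 = 1159.19.

1159 flies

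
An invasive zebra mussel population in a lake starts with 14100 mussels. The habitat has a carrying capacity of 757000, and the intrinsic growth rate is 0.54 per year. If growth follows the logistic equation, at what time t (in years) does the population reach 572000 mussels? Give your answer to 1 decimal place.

A = (K − N₀)/N₀ = (757000 − 14100)/14100 = 52.688.
Solve 757000/(1 + 52.688·e^(−0.54t)) = 572000: 1 + 52.688·e^(−0.54t) = 1.3234, so e^(−0.54t) = 0.00613853.
−0.54·t = ln(0.00613853) = -5.0932, so t = 5.0932/0.54 = 9.4318.

9.4 years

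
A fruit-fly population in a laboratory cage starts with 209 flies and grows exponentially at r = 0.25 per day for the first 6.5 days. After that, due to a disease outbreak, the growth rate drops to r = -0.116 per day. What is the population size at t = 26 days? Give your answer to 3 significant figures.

Phase 1: N(6.5) = 209·e^(0.25×6.5) = 209·e^1.625 = 1061.39.
Phase 2 runs for 26 − 6.5 = 19.5 days at r = -0.116.
N(26) = 1061.39·e^(-0.116×19.5) = 1061.39·e^-2.262 = 110.535.

111 flies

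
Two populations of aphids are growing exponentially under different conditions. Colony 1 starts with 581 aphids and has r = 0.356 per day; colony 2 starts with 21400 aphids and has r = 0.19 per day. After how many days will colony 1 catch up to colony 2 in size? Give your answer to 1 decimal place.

Set 581·e^(0.356t) = 21400·e^(0.19t).
e^((0.356 − 0.19)t) = 21400/581 → e^(0.166·t) = 36.833.
0.166·t = ln(36.833) = 3.6064, so t = 3.6064/0.166 = 21.725.

21.7 days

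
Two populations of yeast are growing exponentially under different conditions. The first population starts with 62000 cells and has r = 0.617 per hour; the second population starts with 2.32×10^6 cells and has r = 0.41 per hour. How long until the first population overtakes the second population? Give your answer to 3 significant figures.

Set 62000·e^(0.617t) = 2.32×10^6·e^(0.41t).
e^((0.617 − 0.41)t) = 2.32×10^6/62000 → e^(0.207·t) = 37.419.
0.207·t = ln(37.419) = 3.6222, so t = 3.6222/0.207 = 17.498.

17.5 hours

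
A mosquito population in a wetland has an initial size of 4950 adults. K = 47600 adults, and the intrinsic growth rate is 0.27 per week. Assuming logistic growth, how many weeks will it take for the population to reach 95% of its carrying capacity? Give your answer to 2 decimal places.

18.88 weeks

A = (K − N₀)/N₀ = (47600 − 4950)/4950 = 8.6162.
Solve 47600/(1 + 8.6162·e^(−0.27t)) = 45220: 1 + 8.6162·e^(−0.27t) = 1.0526, so e^(−0.27t) = 0.00610847.
−0.27·t = ln(0.00610847) = -5.0981, so t = 5.0981/0.27 = 18.882.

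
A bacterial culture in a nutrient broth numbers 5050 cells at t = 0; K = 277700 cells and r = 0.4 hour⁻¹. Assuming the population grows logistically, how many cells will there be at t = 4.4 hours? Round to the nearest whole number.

26991 cells

A = (K − N₀)/N₀ = (277700 − 5050)/5050 = 53.99.
N(t) = K/(1 + A·e^(−rt)) = 277700/(1 + 53.99×e^(−0.4×4.4)).
e^(−1.76) = 0.17204; denominator = 1 + 53.99×0.17204 = 10.289.
N = 277700/10.289 = 26990.7.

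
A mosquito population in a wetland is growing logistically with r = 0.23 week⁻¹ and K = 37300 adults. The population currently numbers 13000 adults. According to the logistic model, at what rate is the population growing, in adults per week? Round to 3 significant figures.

dN/dt = rN(1 − N/K) = 0.23 × 13000 × (1 − 13000/37300).
1 − 13000/37300 = 0.65147; dN/dt = 0.23 × 13000 × 0.65147 = 1947.9.

1950 adults per week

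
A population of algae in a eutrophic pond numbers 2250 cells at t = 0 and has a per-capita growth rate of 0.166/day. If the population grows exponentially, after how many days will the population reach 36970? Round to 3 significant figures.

Set N₀·e^(rt) = 36970: e^(0.166·t) = 36970/2250 = 16.431.
0.166·t = ln(16.431) = 2.7992, so t = 2.7992/0.166 = 16.863.

16.9 days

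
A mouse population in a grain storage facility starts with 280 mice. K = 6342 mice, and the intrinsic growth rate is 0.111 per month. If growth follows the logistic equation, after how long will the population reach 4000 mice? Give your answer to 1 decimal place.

A = (K − N₀)/N₀ = (6342 − 280)/280 = 21.65.
Solve 6342/(1 + 21.65·e^(−0.111t)) = 4000: 1 + 21.65·e^(−0.111t) = 1.5855, so e^(−0.111t) = 0.0270439.
−0.111·t = ln(0.0270439) = -3.6103, so t = 3.6103/0.111 = 32.525.

32.5 months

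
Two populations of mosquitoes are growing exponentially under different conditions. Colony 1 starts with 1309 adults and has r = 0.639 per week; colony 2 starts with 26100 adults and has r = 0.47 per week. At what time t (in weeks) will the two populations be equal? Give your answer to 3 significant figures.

17.7 weeks

Set 1309·e^(0.639t) = 26100·e^(0.47t).
e^((0.639 − 0.47)t) = 26100/1309 → e^(0.169·t) = 19.939.
0.169·t = ln(19.939) = 2.9927, so t = 2.9927/0.169 = 17.708.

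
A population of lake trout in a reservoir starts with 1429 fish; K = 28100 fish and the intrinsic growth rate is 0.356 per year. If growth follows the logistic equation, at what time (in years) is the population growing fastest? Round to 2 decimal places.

8.22 years

Logistic growth is fastest at N = K/2 = 14050.
A = (K − N₀)/N₀ = 18.664. Set K/(1 + A·e^(−rt)) = K/2 → A·e^(−rt) = 1.
e^(−0.356t) = 1/18.664 = 0.0535788, so t = ln(18.664)/0.356 = 2.9266/0.356 = 8.2208.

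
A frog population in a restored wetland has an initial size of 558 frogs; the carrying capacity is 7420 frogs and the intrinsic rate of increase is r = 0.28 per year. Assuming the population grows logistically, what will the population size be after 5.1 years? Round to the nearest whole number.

1879 frogs

A = (K − N₀)/N₀ = (7420 − 558)/558 = 12.297.
N(t) = K/(1 + A·e^(−rt)) = 7420/(1 + 12.297×e^(−0.28×5.1)).
e^(−1.428) = 0.23979; denominator = 1 + 12.297×0.23979 = 3.9488.
N = 7420/3.9488 = 1879.06.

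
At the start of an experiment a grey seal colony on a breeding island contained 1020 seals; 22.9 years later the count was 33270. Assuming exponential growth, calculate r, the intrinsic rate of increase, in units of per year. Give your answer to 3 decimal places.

From N(t) = N₀·e^(rt): e^(r·22.9) = 33270/1020 = 32.618.
r·22.9 = ln(32.618) = 3.4849, so r = 3.4849/22.9 = 0.15218.

0.152 per year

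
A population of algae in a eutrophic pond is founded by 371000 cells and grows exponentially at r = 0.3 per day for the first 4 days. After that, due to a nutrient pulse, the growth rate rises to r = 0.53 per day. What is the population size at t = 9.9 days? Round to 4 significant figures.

28090000 cells

Phase 1: N(4) = 371000·e^(0.3×4) = 371000·e^1.2 = 1.231763×10^6.
Phase 2 runs for 9.9 − 4 = 5.9 days at r = 0.53.
N(9.9) = 1.231763×10^6·e^(0.53×5.9) = 1.231763×10^6·e^3.127 = 2.809093×10^7.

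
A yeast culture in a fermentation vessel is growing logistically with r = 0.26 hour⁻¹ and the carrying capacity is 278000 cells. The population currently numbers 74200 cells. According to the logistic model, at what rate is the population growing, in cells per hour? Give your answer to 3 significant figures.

14100 cells per hour

dN/dt = rN(1 − N/K) = 0.26 × 74200 × (1 − 74200/278000).
1 − 74200/278000 = 0.73309; dN/dt = 0.26 × 74200 × 0.73309 = 14143.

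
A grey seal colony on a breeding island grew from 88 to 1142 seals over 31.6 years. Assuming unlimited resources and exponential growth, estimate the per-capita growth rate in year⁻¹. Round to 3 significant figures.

0.0811 per year

From N(t) = N₀·e^(rt): e^(r·31.6) = 1142/88 = 12.977.
r·31.6 = ln(12.977) = 2.5632, so r = 2.5632/31.6 = 0.081114.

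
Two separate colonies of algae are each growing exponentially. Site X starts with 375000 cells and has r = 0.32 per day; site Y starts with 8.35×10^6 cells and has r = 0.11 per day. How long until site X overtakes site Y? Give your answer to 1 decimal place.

Set 375000·e^(0.32t) = 8.35×10^6·e^(0.11t).
e^((0.32 − 0.11)t) = 8.35×10^6/375000 → e^(0.21·t) = 22.267.
0.21·t = ln(22.267) = 3.1031, so t = 3.1031/0.21 = 14.777.

14.8 days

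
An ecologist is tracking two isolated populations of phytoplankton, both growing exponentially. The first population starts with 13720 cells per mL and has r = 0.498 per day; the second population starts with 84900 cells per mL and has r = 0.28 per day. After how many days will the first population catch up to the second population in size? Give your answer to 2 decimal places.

Set 13720·e^(0.498t) = 84900·e^(0.28t).
e^((0.498 − 0.28)t) = 84900/13720 → e^(0.218·t) = 6.188.
0.218·t = ln(6.188) = 1.8226, so t = 1.8226/0.218 = 8.3606.

8.36 days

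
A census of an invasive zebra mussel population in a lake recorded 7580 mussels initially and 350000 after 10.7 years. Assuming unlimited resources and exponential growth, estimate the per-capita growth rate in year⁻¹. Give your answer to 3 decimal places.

From N(t) = N₀·e^(rt): e^(r·10.7) = 350000/7580 = 46.174.
r·10.7 = ln(46.174) = 3.8324, so r = 3.8324/10.7 = 0.35817.

0.358 per year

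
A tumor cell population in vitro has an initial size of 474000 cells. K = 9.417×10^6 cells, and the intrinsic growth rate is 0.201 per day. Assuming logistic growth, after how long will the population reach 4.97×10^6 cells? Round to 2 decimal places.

A = (K − N₀)/N₀ = (9.417×10^6 − 474000)/474000 = 18.867.
Solve 9.417×10^6/(1 + 18.867·e^(−0.201t)) = 4.97×10^6: 1 + 18.867·e^(−0.201t) = 1.8948, so e^(−0.201t) = 0.0474248.
−0.201·t = ln(0.0474248) = -3.0486, so t = 3.0486/0.201 = 15.167.

15.17 days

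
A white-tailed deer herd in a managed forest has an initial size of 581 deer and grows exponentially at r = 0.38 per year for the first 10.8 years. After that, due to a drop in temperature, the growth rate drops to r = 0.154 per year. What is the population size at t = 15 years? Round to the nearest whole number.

Phase 1: N(10.8) = 581·e^(0.38×10.8) = 581·e^4.104 = 35198.2.
Phase 2 runs for 15 − 10.8 = 4.2 years at r = 0.154.
N(15) = 35198.2·e^(0.154×4.2) = 35198.2·e^0.6468 = 67208.2.

67208 deer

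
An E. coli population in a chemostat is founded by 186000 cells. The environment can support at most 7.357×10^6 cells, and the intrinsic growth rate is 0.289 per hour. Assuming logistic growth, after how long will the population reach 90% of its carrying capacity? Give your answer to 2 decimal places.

20.24 hours

A = (K − N₀)/N₀ = (7.357×10^6 − 186000)/186000 = 38.554.
Solve 7.357×10^6/(1 + 38.554·e^(−0.289t)) = 6.6213×10^6: 1 + 38.554·e^(−0.289t) = 1.1111, so e^(−0.289t) = 0.00288198.
−0.289·t = ln(0.00288198) = -5.8493, so t = 5.8493/0.289 = 20.24.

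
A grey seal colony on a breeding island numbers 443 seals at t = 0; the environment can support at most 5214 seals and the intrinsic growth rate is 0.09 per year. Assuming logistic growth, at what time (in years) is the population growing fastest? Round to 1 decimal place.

Logistic growth is fastest at N = K/2 = 2607.
A = (K − N₀)/N₀ = 10.77. Set K/(1 + A·e^(−rt)) = K/2 → A·e^(−rt) = 1.
e^(−0.09t) = 1/10.77 = 0.0928527, so t = ln(10.77)/0.09 = 2.3767/0.09 = 26.408.

26.4 years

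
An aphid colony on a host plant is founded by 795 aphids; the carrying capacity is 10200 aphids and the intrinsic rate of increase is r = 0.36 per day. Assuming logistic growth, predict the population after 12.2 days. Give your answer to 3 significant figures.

8900 aphids

A = (K − N₀)/N₀ = (10200 − 795)/795 = 11.83.
N(t) = K/(1 + A·e^(−rt)) = 10200/(1 + 11.83×e^(−0.36×12.2)).
e^(−4.392) = 0.012376; denominator = 1 + 11.83×0.012376 = 1.1464.
N = 10200/1.1464 = 8897.34.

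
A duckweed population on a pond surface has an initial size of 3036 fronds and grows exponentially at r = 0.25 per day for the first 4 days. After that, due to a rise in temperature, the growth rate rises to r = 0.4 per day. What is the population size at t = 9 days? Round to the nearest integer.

Phase 1: N(4) = 3036·e^(0.25×4) = 3036·e^1 = 8252.7.
Phase 2 runs for 9 − 4 = 5 days at r = 0.4.
N(9) = 8252.7·e^(0.4×5) = 8252.7·e^2 = 60979.7.

60980 fronds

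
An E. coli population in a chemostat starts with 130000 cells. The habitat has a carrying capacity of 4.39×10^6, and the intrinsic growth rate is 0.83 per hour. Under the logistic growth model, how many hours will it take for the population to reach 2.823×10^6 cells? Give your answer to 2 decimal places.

4.91 hours

A = (K − N₀)/N₀ = (4.39×10^6 − 130000)/130000 = 32.769.
Solve 4.39×10^6/(1 + 32.769·e^(−0.83t)) = 2.823×10^6: 1 + 32.769·e^(−0.83t) = 1.5551, so e^(−0.83t) = 0.0169392.
−0.83·t = ln(0.0169392) = -4.0781, so t = 4.0781/0.83 = 4.9134.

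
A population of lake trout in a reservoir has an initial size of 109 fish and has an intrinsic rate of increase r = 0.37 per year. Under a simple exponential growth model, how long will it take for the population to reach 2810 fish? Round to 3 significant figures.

Set N₀·e^(rt) = 2810: e^(0.37·t) = 2810/109 = 25.78.
0.37·t = ln(25.78) = 3.2496, so t = 3.2496/0.37 = 8.7827.

8.78 years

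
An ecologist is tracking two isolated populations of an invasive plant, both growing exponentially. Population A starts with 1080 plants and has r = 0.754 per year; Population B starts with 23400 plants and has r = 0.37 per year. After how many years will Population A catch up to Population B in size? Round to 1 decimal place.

8.0 years

Set 1080·e^(0.754t) = 23400·e^(0.37t).
e^((0.754 − 0.37)t) = 23400/1080 → e^(0.384·t) = 21.667.
0.384·t = ln(21.667) = 3.0758, so t = 3.0758/0.384 = 8.0098.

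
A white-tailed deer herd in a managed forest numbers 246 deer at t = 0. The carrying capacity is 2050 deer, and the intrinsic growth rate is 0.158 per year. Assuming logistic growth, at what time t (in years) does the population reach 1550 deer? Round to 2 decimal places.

19.77 years

A = (K − N₀)/N₀ = (2050 − 246)/246 = 7.3333.
Solve 2050/(1 + 7.3333·e^(−0.158t)) = 1550: 1 + 7.3333·e^(−0.158t) = 1.3226, so e^(−0.158t) = 0.0439883.
−0.158·t = ln(0.0439883) = -3.1238, so t = 3.1238/0.158 = 19.771.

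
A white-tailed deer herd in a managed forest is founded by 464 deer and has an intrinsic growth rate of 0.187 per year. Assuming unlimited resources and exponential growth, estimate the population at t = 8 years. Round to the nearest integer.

2071 deer

N(t) = N₀·e^(rt) = 464 × e^(0.187×8) = 464 × e^1.496.
e^1.496 ≈ 4.4638, so N ≈ 464 × 4.4638 = 2071.2.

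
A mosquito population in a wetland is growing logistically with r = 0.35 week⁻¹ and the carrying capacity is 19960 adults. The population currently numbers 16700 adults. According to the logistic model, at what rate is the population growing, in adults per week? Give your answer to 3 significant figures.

dN/dt = rN(1 − N/K) = 0.35 × 16700 × (1 − 16700/19960).
1 − 16700/19960 = 0.16333; dN/dt = 0.35 × 16700 × 0.16333 = 954.64.

955 adults per week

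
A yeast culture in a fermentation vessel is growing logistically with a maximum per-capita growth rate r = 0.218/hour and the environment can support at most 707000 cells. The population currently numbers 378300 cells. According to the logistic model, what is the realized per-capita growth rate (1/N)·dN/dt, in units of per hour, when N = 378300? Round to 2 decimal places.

0.10 per hour

(1/N)·dN/dt = r(1 − N/K) = 0.218 × (1 − 378300/707000).
= 0.218 × 0.46492 = 0.10135.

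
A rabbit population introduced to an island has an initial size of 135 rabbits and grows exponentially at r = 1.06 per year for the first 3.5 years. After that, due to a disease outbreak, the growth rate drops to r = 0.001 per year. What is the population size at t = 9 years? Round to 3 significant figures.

Phase 1: N(3.5) = 135·e^(1.06×3.5) = 135·e^3.71 = 5515.26.
Phase 2 runs for 9 − 3.5 = 5.5 years at r = 0.001.
N(9) = 5515.26·e^(0.001×5.5) = 5515.26·e^0.0055 = 5545.68.

5550 rabbits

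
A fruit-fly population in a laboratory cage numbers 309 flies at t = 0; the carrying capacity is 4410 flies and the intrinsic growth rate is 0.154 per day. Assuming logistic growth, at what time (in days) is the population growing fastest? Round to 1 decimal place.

16.8 days

Logistic growth is fastest at N = K/2 = 2205.
A = (K − N₀)/N₀ = 13.272. Set K/(1 + A·e^(−rt)) = K/2 → A·e^(−rt) = 1.
e^(−0.154t) = 1/13.272 = 0.0753475, so t = ln(13.272)/0.154 = 2.5856/0.154 = 16.79.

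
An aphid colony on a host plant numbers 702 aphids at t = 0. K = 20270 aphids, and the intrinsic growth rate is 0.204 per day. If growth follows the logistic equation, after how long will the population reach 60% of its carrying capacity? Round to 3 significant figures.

A = (K − N₀)/N₀ = (20270 − 702)/702 = 27.875.
Solve 20270/(1 + 27.875·e^(−0.204t)) = 12162: 1 + 27.875·e^(−0.204t) = 1.6667, so e^(−0.204t) = 0.0239166.
−0.204·t = ln(0.0239166) = -3.7332, so t = 3.7332/0.204 = 18.3.

18.3 days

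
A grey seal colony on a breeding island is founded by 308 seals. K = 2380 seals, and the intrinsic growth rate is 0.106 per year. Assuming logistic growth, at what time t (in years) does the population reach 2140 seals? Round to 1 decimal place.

38.6 years

A = (K − N₀)/N₀ = (2380 − 308)/308 = 6.7273.
Solve 2380/(1 + 6.7273·e^(−0.106t)) = 2140: 1 + 6.7273·e^(−0.106t) = 1.1121, so e^(−0.106t) = 0.0166709.
−0.106·t = ln(0.0166709) = -4.0941, so t = 4.0941/0.106 = 38.624.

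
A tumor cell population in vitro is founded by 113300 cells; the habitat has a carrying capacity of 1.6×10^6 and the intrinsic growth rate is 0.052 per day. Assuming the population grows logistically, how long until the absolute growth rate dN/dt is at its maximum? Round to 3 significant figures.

49.5 days

Logistic growth is fastest at N = K/2 = 800000.
A = (K − N₀)/N₀ = 13.122. Set K/(1 + A·e^(−rt)) = K/2 → A·e^(−rt) = 1.
e^(−0.052t) = 1/13.122 = 0.0762091, so t = ln(13.122)/0.052 = 2.5743/0.052 = 49.505.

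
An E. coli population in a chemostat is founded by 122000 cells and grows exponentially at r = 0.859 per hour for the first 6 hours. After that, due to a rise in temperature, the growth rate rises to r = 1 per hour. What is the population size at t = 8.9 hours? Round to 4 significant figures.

383900000 cells

Phase 1: N(6) = 122000·e^(0.859×6) = 122000·e^5.154 = 2.112096×10^7.
Phase 2 runs for 8.9 − 6 = 2.9 hours at r = 1.
N(8.9) = 2.112096×10^7·e^(1×2.9) = 2.112096×10^7·e^2.9 = 3.838553×10^8.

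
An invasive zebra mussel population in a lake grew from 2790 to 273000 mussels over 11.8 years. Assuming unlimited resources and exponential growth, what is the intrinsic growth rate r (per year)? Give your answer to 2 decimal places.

0.39 per year

From N(t) = N₀·e^(rt): e^(r·11.8) = 273000/2790 = 97.849.
r·11.8 = ln(97.849) = 4.5834, so r = 4.5834/11.8 = 0.38843.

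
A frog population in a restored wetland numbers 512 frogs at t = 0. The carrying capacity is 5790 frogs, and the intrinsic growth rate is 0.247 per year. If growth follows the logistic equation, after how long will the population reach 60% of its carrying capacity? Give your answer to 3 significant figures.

11.1 years

A = (K − N₀)/N₀ = (5790 − 512)/512 = 10.309.
Solve 5790/(1 + 10.309·e^(−0.247t)) = 3474: 1 + 10.309·e^(−0.247t) = 1.6667, so e^(−0.247t) = 0.064671.
−0.247·t = ln(0.064671) = -2.7384, so t = 2.7384/0.247 = 11.087.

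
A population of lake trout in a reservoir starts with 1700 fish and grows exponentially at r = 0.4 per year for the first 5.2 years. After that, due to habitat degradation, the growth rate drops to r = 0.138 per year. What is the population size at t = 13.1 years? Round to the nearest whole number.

40481 fish

Phase 1: N(5.2) = 1700·e^(0.4×5.2) = 1700·e^2.08 = 13607.6.
Phase 2 runs for 13.1 − 5.2 = 7.9 years at r = 0.138.
N(13.1) = 13607.6·e^(0.138×7.9) = 13607.6·e^1.09 = 40480.8.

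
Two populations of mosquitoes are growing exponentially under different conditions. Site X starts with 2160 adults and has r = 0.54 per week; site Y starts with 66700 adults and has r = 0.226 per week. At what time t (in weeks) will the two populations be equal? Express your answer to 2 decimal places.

10.92 weeks

Set 2160·e^(0.54t) = 66700·e^(0.226t).
e^((0.54 − 0.226)t) = 66700/2160 → e^(0.314·t) = 30.88.
0.314·t = ln(30.88) = 3.4301, so t = 3.4301/0.314 = 10.924.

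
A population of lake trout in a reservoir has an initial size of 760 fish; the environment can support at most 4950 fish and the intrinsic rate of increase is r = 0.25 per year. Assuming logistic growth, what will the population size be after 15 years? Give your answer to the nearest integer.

A = (K − N₀)/N₀ = (4950 − 760)/760 = 5.5132.
N(t) = K/(1 + A·e^(−rt)) = 4950/(1 + 5.5132×e^(−0.25×15)).
e^(−3.75) = 0.023518; denominator = 1 + 5.5132×0.023518 = 1.1297.
N = 4950/1.1297 = 4381.86.

4382 fish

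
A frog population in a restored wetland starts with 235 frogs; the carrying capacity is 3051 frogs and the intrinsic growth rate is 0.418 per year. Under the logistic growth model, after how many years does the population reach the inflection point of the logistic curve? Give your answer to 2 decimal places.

5.94 years

Logistic growth is fastest at N = K/2 = 1525.5.
A = (K − N₀)/N₀ = 11.983. Set K/(1 + A·e^(−rt)) = K/2 → A·e^(−rt) = 1.
e^(−0.418t) = 1/11.983 = 0.0834517, so t = ln(11.983)/0.418 = 2.4835/0.418 = 5.9414.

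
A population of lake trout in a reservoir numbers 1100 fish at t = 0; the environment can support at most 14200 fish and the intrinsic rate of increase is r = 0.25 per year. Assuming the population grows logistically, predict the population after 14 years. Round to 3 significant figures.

10400 fish

A = (K − N₀)/N₀ = (14200 − 1100)/1100 = 11.909.
N(t) = K/(1 + A·e^(−rt)) = 14200/(1 + 11.909×e^(−0.25×14)).
e^(−3.5) = 0.030197; denominator = 1 + 11.909×0.030197 = 1.3596.
N = 14200/1.3596 = 10444.1.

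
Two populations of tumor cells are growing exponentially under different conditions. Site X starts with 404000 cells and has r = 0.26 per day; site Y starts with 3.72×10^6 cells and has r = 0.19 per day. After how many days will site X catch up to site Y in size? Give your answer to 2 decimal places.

Set 404000·e^(0.26t) = 3.72×10^6·e^(0.19t).
e^((0.26 − 0.19)t) = 3.72×10^6/404000 → e^(0.07·t) = 9.2079.
0.07·t = ln(9.2079) = 2.2201, so t = 2.2201/0.07 = 31.715.

31.72 days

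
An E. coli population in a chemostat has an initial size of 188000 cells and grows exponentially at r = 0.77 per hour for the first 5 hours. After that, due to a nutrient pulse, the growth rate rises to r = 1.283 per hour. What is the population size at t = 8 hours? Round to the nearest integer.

414754461 cells

Phase 1: N(5) = 188000·e^(0.77×5) = 188000·e^3.85 = 8.834696×10^6.
Phase 2 runs for 8 − 5 = 3 hours at r = 1.283.
N(8) = 8.834696×10^6·e^(1.283×3) = 8.834696×10^6·e^3.849 = 4.147545×10^8.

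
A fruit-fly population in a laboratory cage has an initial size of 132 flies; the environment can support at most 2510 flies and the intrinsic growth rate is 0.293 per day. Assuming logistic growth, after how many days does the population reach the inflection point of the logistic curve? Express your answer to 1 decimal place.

Logistic growth is fastest at N = K/2 = 1255.
A = (K − N₀)/N₀ = 18.015. Set K/(1 + A·e^(−rt)) = K/2 → A·e^(−rt) = 1.
e^(−0.293t) = 1/18.015 = 0.0555088, so t = ln(18.015)/0.293 = 2.8912/0.293 = 9.8676.

9.9 days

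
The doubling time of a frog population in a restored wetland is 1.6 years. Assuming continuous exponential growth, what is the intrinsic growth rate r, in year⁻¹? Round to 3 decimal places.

0.433 per year

r = ln(2)/t_d = 0.6931/1.6 = 0.43322.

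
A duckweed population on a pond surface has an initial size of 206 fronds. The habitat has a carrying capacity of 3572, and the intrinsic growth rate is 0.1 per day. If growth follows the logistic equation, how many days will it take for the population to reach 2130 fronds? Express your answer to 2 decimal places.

31.84 days

A = (K − N₀)/N₀ = (3572 − 206)/206 = 16.34.
Solve 3572/(1 + 16.34·e^(−0.1t)) = 2130: 1 + 16.34·e^(−0.1t) = 1.677, so e^(−0.1t) = 0.0414323.
−0.1·t = ln(0.0414323) = -3.1837, so t = 3.1837/0.1 = 31.837.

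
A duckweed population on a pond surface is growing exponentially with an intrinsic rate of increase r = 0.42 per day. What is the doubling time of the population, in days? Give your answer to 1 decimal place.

Doubling time t_d = ln(2)/r = 0.6931/0.42 = 1.6504.

1.7 days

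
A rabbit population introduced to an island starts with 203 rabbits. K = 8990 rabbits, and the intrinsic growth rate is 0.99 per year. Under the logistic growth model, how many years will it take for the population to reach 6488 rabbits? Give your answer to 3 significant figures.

4.77 years

A = (K − N₀)/N₀ = (8990 − 203)/203 = 43.286.
Solve 8990/(1 + 43.286·e^(−0.99t)) = 6488: 1 + 43.286·e^(−0.99t) = 1.3856, so e^(−0.99t) = 0.00890906.
−0.99·t = ln(0.00890906) = -4.7207, so t = 4.7207/0.99 = 4.7684.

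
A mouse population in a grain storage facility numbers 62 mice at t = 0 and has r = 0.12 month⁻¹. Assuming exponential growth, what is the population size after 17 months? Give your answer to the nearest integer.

N(t) = N₀·e^(rt) = 62 × e^(0.12×17) = 62 × e^2.04.
e^2.04 ≈ 7.6906, so N ≈ 62 × 7.6906 = 476.818.

477 mice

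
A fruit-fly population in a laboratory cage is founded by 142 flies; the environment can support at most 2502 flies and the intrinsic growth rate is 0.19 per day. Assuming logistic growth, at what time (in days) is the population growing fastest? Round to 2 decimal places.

14.79 days

Logistic growth is fastest at N = K/2 = 1251.
A = (K − N₀)/N₀ = 16.62. Set K/(1 + A·e^(−rt)) = K/2 → A·e^(−rt) = 1.
e^(−0.19t) = 1/16.62 = 0.0601695, so t = ln(16.62)/0.19 = 2.8106/0.19 = 14.793.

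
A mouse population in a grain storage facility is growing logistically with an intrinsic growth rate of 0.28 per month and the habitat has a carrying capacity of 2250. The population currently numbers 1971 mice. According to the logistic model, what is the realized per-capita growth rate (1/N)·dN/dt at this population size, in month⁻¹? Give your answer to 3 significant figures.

(1/N)·dN/dt = r(1 − N/K) = 0.28 × (1 − 1971/2250).
= 0.28 × 0.124 = 0.03472.

0.0347 per month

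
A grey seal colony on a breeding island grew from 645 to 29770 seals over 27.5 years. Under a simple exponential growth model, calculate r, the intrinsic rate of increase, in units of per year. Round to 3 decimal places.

From N(t) = N₀·e^(rt): e^(r·27.5) = 29770/645 = 46.155.
r·27.5 = ln(46.155) = 3.832, so r = 3.832/27.5 = 0.13935.

0.139 per year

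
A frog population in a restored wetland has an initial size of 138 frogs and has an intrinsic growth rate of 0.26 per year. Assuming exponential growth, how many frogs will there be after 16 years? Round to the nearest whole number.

N(t) = N₀·e^(rt) = 138 × e^(0.26×16) = 138 × e^4.16.
e^4.16 ≈ 64.072, so N ≈ 138 × 64.072 = 8841.87.

8842 frogs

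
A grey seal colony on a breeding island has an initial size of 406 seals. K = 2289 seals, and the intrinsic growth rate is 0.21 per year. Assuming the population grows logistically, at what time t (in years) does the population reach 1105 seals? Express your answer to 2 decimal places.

A = (K − N₀)/N₀ = (2289 − 406)/406 = 4.6379.
Solve 2289/(1 + 4.6379·e^(−0.21t)) = 1105: 1 + 4.6379·e^(−0.21t) = 2.0715, so e^(−0.21t) = 0.231028.
−0.21·t = ln(0.231028) = -1.4652, so t = 1.4652/0.21 = 6.9772.

6.98 years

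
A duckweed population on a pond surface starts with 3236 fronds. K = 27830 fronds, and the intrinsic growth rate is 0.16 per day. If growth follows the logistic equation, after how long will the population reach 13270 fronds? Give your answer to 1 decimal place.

12.1 days

A = (K − N₀)/N₀ = (27830 − 3236)/3236 = 7.6001.
Solve 27830/(1 + 7.6001·e^(−0.16t)) = 13270: 1 + 7.6001·e^(−0.16t) = 2.0972, so e^(−0.16t) = 0.144368.
−0.16·t = ln(0.144368) = -1.9354, so t = 1.9354/0.16 = 12.096.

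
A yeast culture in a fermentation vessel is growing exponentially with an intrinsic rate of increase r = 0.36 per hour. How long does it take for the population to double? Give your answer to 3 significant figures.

1.93 hours

Doubling time t_d = ln(2)/r = 0.6931/0.36 = 1.9254.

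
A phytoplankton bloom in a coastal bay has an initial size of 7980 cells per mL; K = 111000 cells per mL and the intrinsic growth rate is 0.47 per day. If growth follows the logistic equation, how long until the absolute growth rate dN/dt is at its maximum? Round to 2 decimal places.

5.44 days

Logistic growth is fastest at N = K/2 = 55500.
A = (K − N₀)/N₀ = 12.91. Set K/(1 + A·e^(−rt)) = K/2 → A·e^(−rt) = 1.
e^(−0.47t) = 1/12.91 = 0.0774607, so t = ln(12.91)/0.47 = 2.558/0.47 = 5.4425.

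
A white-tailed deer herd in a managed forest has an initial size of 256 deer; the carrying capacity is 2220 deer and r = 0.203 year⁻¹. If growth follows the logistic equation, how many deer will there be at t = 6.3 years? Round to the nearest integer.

A = (K − N₀)/N₀ = (2220 − 256)/256 = 7.6719.
N(t) = K/(1 + A·e^(−rt)) = 2220/(1 + 7.6719×e^(−0.203×6.3)).
e^(−1.279) = 0.27834; denominator = 1 + 7.6719×0.27834 = 3.1354.
N = 2220/3.1354 = 708.04.

708 deer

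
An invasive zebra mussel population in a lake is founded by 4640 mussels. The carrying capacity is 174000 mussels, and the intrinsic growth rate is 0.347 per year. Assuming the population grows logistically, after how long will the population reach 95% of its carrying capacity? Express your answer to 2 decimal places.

18.85 years

A = (K − N₀)/N₀ = (174000 − 4640)/4640 = 36.5.
Solve 174000/(1 + 36.5·e^(−0.347t)) = 165300: 1 + 36.5·e^(−0.347t) = 1.0526, so e^(−0.347t) = 0.00144196.
−0.347·t = ln(0.00144196) = -6.5418, so t = 6.5418/0.347 = 18.852.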